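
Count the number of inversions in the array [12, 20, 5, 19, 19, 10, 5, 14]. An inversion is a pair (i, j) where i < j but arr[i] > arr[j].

Finding inversions in [12, 20, 5, 19, 19, 10, 5, 14]:

(0, 2): arr[0]=12 > arr[2]=5
(0, 5): arr[0]=12 > arr[5]=10
(0, 6): arr[0]=12 > arr[6]=5
(1, 2): arr[1]=20 > arr[2]=5
(1, 3): arr[1]=20 > arr[3]=19
(1, 4): arr[1]=20 > arr[4]=19
(1, 5): arr[1]=20 > arr[5]=10
(1, 6): arr[1]=20 > arr[6]=5
(1, 7): arr[1]=20 > arr[7]=14
(3, 5): arr[3]=19 > arr[5]=10
(3, 6): arr[3]=19 > arr[6]=5
(3, 7): arr[3]=19 > arr[7]=14
(4, 5): arr[4]=19 > arr[5]=10
(4, 6): arr[4]=19 > arr[6]=5
(4, 7): arr[4]=19 > arr[7]=14
(5, 6): arr[5]=10 > arr[6]=5

Total inversions: 16

The array has 16 inversion(s): (0,2), (0,5), (0,6), (1,2), (1,3), (1,4), (1,5), (1,6), (1,7), (3,5), (3,6), (3,7), (4,5), (4,6), (4,7), (5,6). Each pair (i,j) satisfies i < j and arr[i] > arr[j].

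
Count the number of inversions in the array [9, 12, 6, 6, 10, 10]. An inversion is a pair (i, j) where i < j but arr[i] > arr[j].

Finding inversions in [9, 12, 6, 6, 10, 10]:

(0, 2): arr[0]=9 > arr[2]=6
(0, 3): arr[0]=9 > arr[3]=6
(1, 2): arr[1]=12 > arr[2]=6
(1, 3): arr[1]=12 > arr[3]=6
(1, 4): arr[1]=12 > arr[4]=10
(1, 5): arr[1]=12 > arr[5]=10

Total inversions: 6

The array has 6 inversion(s): (0,2), (0,3), (1,2), (1,3), (1,4), (1,5). Each pair (i,j) satisfies i < j and arr[i] > arr[j].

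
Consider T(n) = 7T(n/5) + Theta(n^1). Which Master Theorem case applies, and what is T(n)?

Master Theorem for T(n) = 7T(n/5) + O(n^1):

a = 7, b = 5, c = 1
log_b(a) = log_5(7) = 1.2091

Case 1: c = 1 < log_5(7) = 1.2091
T(n) = O(n^(log_5 7))

For T(n) = 7T(n/5) + O(n^1): log_5(7) = 1.2091. This is Case 1 of the Master Theorem (c < log_b(a), work dominated by leaves), giving O(n^(log_5 7)).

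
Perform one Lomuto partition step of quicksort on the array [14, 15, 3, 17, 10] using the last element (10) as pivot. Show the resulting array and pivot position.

Lomuto partition with pivot = 10:

Initial array: [14, 15, 3, 17, 10]

arr[0]=14 > 10: no swap
arr[1]=15 > 10: no swap
arr[2]=3 <= 10: swap with position 0, array becomes [3, 15, 14, 17, 10]
arr[3]=17 > 10: no swap

Place pivot at position 1: [3, 10, 14, 17, 15]
Pivot position: 1

After partitioning with pivot 10, the array becomes [3, 10, 14, 17, 15]. The pivot is placed at index 1. All elements to the left of the pivot are <= 10, and all elements to the right are > 10.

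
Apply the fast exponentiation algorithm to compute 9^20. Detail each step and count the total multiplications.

Computing 9^20 by squaring (build up from 9^1; each line after the first costs one multiplication):

9^1 = 9
9^2 = (9^1)^2 = 9^2 = 81
9^4 = (9^2)^2 = 81^2 = 6561
9^5 = 9 * 9^4 = 9 * 6561 = 59049
9^10 = (9^5)^2 = 59049^2 = 3486784401
9^20 = (9^10)^2 = 3486784401^2 = 12157665459056928801

Result: 12157665459056928801
Multiplications needed: 5 (5 lines after 9^1)

9^20 = 12157665459056928801. Using exponentiation by squaring, this requires 5 multiplications. The key idea: if the exponent is even, square the half-power; if odd, multiply by the base once.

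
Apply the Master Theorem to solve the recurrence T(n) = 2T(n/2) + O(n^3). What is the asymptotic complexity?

Master Theorem for T(n) = 2T(n/2) + O(n^3):

a = 2, b = 2, c = 3
log_b(a) = log_2(2) = 1.0000

Case 3: c = 3 > log_2(2) = 1.0000
T(n) = O(n^3) = O(n^3)

For T(n) = 2T(n/2) + O(n^3): log_2(2) = 1.0000. This is Case 3 of the Master Theorem (c > log_b(a), work dominated by root), giving O(n^3).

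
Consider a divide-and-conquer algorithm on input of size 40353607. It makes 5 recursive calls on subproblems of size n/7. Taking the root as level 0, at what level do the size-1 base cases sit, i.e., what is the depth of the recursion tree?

For divide and conquer with division factor 7:

Problem sizes at each level:
Level 0: 40353607
Level 1: 5764801
Level 2: 823543
Level 3: 117649
Level 4: 16807
Level 5: 2401
Level 6: 343
Level 7: 49
Level 8: 7
Level 9: 1

The root is level 0 and the size-1 base case is level 9 (the tree spans levels 0 through 9, i.e. 10 levels counting the root), so the depth is the number of divisions: log_7(40353607) = 9

The recursion tree depth is log_7(40353607) = 9. At each level, the problem size is divided by 7, so it takes 9 divisions to reduce to a base case of size 1. The algorithm makes 5 recursive calls at each level.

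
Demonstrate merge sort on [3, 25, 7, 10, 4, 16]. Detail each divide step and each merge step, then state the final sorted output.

Merge sort trace:

Split: [3, 25, 7, 10, 4, 16] -> [3, 25, 7] and [10, 4, 16]
  Split: [3, 25, 7] -> [3] and [25, 7]
    Split: [25, 7] -> [25] and [7]
    Merge: [25] + [7] -> [7, 25]
  Merge: [3] + [7, 25] -> [3, 7, 25]
  Split: [10, 4, 16] -> [10] and [4, 16]
    Split: [4, 16] -> [4] and [16]
    Merge: [4] + [16] -> [4, 16]
  Merge: [10] + [4, 16] -> [4, 10, 16]
Merge: [3, 7, 25] + [4, 10, 16] -> [3, 4, 7, 10, 16, 25]

Final sorted array: [3, 4, 7, 10, 16, 25]

The merge sort proceeds by recursively splitting the array and merging sorted halves.
After all merges, the sorted array is [3, 4, 7, 10, 16, 25].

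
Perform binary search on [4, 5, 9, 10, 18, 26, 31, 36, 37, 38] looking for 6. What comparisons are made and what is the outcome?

Binary search for 6 in [4, 5, 9, 10, 18, 26, 31, 36, 37, 38]:

lo=0, hi=9, mid=4, arr[mid]=18 -> 18 > 6, search left half
lo=0, hi=3, mid=1, arr[mid]=5 -> 5 < 6, search right half
lo=2, hi=3, mid=2, arr[mid]=9 -> 9 > 6, search left half
lo=2 > hi=1, target 6 not found

Binary search determines that 6 is not in the array after 3 comparisons. The search space was exhausted without finding the target.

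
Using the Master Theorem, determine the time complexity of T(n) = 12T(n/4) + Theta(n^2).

Master Theorem for T(n) = 12T(n/4) + O(n^2):

a = 12, b = 4, c = 2
log_b(a) = log_4(12) = 1.7925

Case 3: c = 2 > log_4(12) = 1.7925
T(n) = O(n^2) = O(n^2)

For T(n) = 12T(n/4) + O(n^2): log_4(12) = 1.7925. This is Case 3 of the Master Theorem (c > log_b(a), work dominated by root), giving O(n^2).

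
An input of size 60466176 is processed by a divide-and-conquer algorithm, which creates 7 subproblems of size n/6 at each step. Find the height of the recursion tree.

For divide and conquer with division factor 6:

Problem sizes at each level:
Level 0: 60466176
Level 1: 10077696
Level 2: 1679616
Level 3: 279936
Level 4: 46656
Level 5: 7776
Level 6: 1296
Level 7: 216
Level 8: 36
Level 9: 6
Level 10: 1

The root is level 0 and the size-1 base case is level 10 (the tree spans levels 0 through 10, i.e. 11 levels counting the root), so the depth is the number of divisions: log_6(60466176) = 10

The recursion tree depth is log_6(60466176) = 10. At each level, the problem size is divided by 6, so it takes 10 divisions to reduce to a base case of size 1. The algorithm makes 7 recursive calls at each level.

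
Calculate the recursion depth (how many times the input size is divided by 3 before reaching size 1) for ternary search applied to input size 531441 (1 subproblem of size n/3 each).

For divide and conquer with division factor 3:

Problem sizes at each level:
Level 0: 531441
Level 1: 177147
Level 2: 59049
Level 3: 19683
Level 4: 6561
Level 5: 2187
Level 6: 729
Level 7: 243
Level 8: 81
Level 9: 27
Level 10: 9
Level 11: 3
Level 12: 1

The root is level 0 and the size-1 base case is level 12 (the tree spans levels 0 through 12, i.e. 13 levels counting the root), so the depth is the number of divisions: log_3(531441) = 12

The recursion tree depth is log_3(531441) = 12. At each level, the problem size is divided by 3, so it takes 12 divisions to reduce to a base case of size 1. The algorithm makes 1 recursive call at each level.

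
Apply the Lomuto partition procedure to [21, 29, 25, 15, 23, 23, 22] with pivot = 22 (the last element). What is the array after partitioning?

Lomuto partition with pivot = 22:

Initial array: [21, 29, 25, 15, 23, 23, 22]

arr[0]=21 <= 22: swap with position 0, array becomes [21, 29, 25, 15, 23, 23, 22]
arr[1]=29 > 22: no swap
arr[2]=25 > 22: no swap
arr[3]=15 <= 22: swap with position 1, array becomes [21, 15, 25, 29, 23, 23, 22]
arr[4]=23 > 22: no swap
arr[5]=23 > 22: no swap

Place pivot at position 2: [21, 15, 22, 29, 23, 23, 25]
Pivot position: 2

After partitioning with pivot 22, the array becomes [21, 15, 22, 29, 23, 23, 25]. The pivot is placed at index 2. All elements to the left of the pivot are <= 22, and all elements to the right are > 22.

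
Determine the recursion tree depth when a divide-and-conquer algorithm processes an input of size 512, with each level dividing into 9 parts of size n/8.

For divide and conquer with division factor 8:

Problem sizes at each level:
Level 0: 512
Level 1: 64
Level 2: 8
Level 3: 1

The root is level 0 and the size-1 base case is level 3 (the tree spans levels 0 through 3, i.e. 4 levels counting the root), so the depth is the number of divisions: log_8(512) = 3

The recursion tree depth is log_8(512) = 3. At each level, the problem size is divided by 8, so it takes 3 divisions to reduce to a base case of size 1. The algorithm makes 9 recursive calls at each level.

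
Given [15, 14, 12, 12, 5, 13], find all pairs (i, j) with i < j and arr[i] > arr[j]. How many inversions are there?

Finding inversions in [15, 14, 12, 12, 5, 13]:

(0, 1): arr[0]=15 > arr[1]=14
(0, 2): arr[0]=15 > arr[2]=12
(0, 3): arr[0]=15 > arr[3]=12
(0, 4): arr[0]=15 > arr[4]=5
(0, 5): arr[0]=15 > arr[5]=13
(1, 2): arr[1]=14 > arr[2]=12
(1, 3): arr[1]=14 > arr[3]=12
(1, 4): arr[1]=14 > arr[4]=5
(1, 5): arr[1]=14 > arr[5]=13
(2, 4): arr[2]=12 > arr[4]=5
(3, 4): arr[3]=12 > arr[4]=5

Total inversions: 11

The array has 11 inversion(s): (0,1), (0,2), (0,3), (0,4), (0,5), (1,2), (1,3), (1,4), (1,5), (2,4), (3,4). Each pair (i,j) satisfies i < j and arr[i] > arr[j].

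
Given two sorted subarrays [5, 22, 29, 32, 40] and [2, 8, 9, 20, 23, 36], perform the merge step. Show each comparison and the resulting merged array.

Merging process:

Compare 5 vs 2: take 2 from right. Merged: [2]
Compare 5 vs 8: take 5 from left. Merged: [2, 5]
Compare 22 vs 8: take 8 from right. Merged: [2, 5, 8]
Compare 22 vs 9: take 9 from right. Merged: [2, 5, 8, 9]
Compare 22 vs 20: take 20 from right. Merged: [2, 5, 8, 9, 20]
Compare 22 vs 23: take 22 from left. Merged: [2, 5, 8, 9, 20, 22]
Compare 29 vs 23: take 23 from right. Merged: [2, 5, 8, 9, 20, 22, 23]
Compare 29 vs 36: take 29 from left. Merged: [2, 5, 8, 9, 20, 22, 23, 29]
Compare 32 vs 36: take 32 from left. Merged: [2, 5, 8, 9, 20, 22, 23, 29, 32]
Compare 40 vs 36: take 36 from right. Merged: [2, 5, 8, 9, 20, 22, 23, 29, 32, 36]
Append remaining from left: [40]. Merged: [2, 5, 8, 9, 20, 22, 23, 29, 32, 36, 40]

Final merged array: [2, 5, 8, 9, 20, 22, 23, 29, 32, 36, 40]
Total comparisons: 10

The merged array is [2, 5, 8, 9, 20, 22, 23, 29, 32, 36, 40], requiring 10 comparisons. The merge step runs in O(n) time where n is the total number of elements.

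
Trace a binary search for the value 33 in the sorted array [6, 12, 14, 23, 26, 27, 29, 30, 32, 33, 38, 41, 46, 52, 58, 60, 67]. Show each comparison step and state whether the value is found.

Binary search for 33 in [6, 12, 14, 23, 26, 27, 29, 30, 32, 33, 38, 41, 46, 52, 58, 60, 67]:

lo=0, hi=16, mid=8, arr[mid]=32 -> 32 < 33, search right half
lo=9, hi=16, mid=12, arr[mid]=46 -> 46 > 33, search left half
lo=9, hi=11, mid=10, arr[mid]=38 -> 38 > 33, search left half
lo=9, hi=9, mid=9, arr[mid]=33 -> Found target at index 9!

Binary search finds 33 at index 9 after 4 comparisons. The search repeatedly halves the search space by comparing with the middle element.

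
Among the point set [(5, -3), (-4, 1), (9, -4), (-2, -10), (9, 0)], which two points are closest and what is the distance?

Computing all pairwise distances among 5 points:

d((5, -3), (-4, 1)) = 9.8489
d((5, -3), (9, -4)) = 4.1231
d((5, -3), (-2, -10)) = 9.8995
d((5, -3), (9, 0)) = 5.0
d((-4, 1), (9, -4)) = 13.9284
d((-4, 1), (-2, -10)) = 11.1803
d((-4, 1), (9, 0)) = 13.0384
d((9, -4), (-2, -10)) = 12.53
d((9, -4), (9, 0)) = 4.0 <-- minimum
d((-2, -10), (9, 0)) = 14.8661

Closest pair: (9, -4) and (9, 0) with distance 4.0

The closest pair is (9, -4) and (9, 0) with Euclidean distance 4.0. For 5 points, brute-force pairwise comparison is shown above. For large n, the divide-and-conquer algorithm (sort by x, recurse on halves, check the dividing strip) achieves O(n log n).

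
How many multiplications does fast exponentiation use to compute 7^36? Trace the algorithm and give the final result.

Computing 7^36 by squaring (build up from 7^1; each line after the first costs one multiplication):

7^1 = 7
7^2 = (7^1)^2 = 7^2 = 49
7^4 = (7^2)^2 = 49^2 = 2401
7^8 = (7^4)^2 = 2401^2 = 5764801
7^9 = 7 * 7^8 = 7 * 5764801 = 40353607
7^18 = (7^9)^2 = 40353607^2 = 1628413597910449
7^36 = (7^18)^2 = 1628413597910449^2 = 2651730845859653471779023381601

Result: 2651730845859653471779023381601
Multiplications needed: 6 (6 lines after 7^1)

7^36 = 2651730845859653471779023381601. Using exponentiation by squaring, this requires 6 multiplications. The key idea: if the exponent is even, square the half-power; if odd, multiply by the base once.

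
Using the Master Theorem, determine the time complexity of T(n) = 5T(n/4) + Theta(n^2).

Master Theorem for T(n) = 5T(n/4) + O(n^2):

a = 5, b = 4, c = 2
log_b(a) = log_4(5) = 1.1610

Case 3: c = 2 > log_4(5) = 1.1610
T(n) = O(n^2) = O(n^2)

For T(n) = 5T(n/4) + O(n^2): log_4(5) = 1.1610. This is Case 3 of the Master Theorem (c > log_b(a), work dominated by root), giving O(n^2).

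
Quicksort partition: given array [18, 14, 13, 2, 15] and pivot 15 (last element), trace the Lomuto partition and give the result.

Lomuto partition with pivot = 15:

Initial array: [18, 14, 13, 2, 15]

arr[0]=18 > 15: no swap
arr[1]=14 <= 15: swap with position 0, array becomes [14, 18, 13, 2, 15]
arr[2]=13 <= 15: swap with position 1, array becomes [14, 13, 18, 2, 15]
arr[3]=2 <= 15: swap with position 2, array becomes [14, 13, 2, 18, 15]

Place pivot at position 3: [14, 13, 2, 15, 18]
Pivot position: 3

After partitioning with pivot 15, the array becomes [14, 13, 2, 15, 18]. The pivot is placed at index 3. All elements to the left of the pivot are <= 15, and all elements to the right are > 15.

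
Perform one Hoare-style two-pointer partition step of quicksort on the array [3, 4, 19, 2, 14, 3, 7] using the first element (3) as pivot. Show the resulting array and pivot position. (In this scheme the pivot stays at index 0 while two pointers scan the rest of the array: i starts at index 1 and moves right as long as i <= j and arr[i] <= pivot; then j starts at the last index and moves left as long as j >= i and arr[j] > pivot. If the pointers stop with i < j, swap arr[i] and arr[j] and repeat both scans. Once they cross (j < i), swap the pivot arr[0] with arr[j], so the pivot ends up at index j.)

Hoare-style two-pointer partition with pivot = 3:

Initial array: [3, 4, 19, 2, 14, 3, 7]

Pointers start at i = 1, j = 6.
i stops at index 1 (arr[1]=4 > 3), j stops at index 5 (arr[5]=3 <= 3): swap arr[1] and arr[5], array becomes [3, 3, 19, 2, 14, 4, 7]
i stops at index 2 (arr[2]=19 > 3), j stops at index 3 (arr[3]=2 <= 3): swap arr[2] and arr[3], array becomes [3, 3, 2, 19, 14, 4, 7]
i ends at 3, j ends at 2: the pointers have crossed (j < i), so scanning stops.

Swap pivot arr[0] with arr[2] to place pivot at position 2: [2, 3, 3, 19, 14, 4, 7]
Pivot position: 2

After partitioning with pivot 3, the array becomes [2, 3, 3, 19, 14, 4, 7]. The pivot is placed at index 2. All elements to the left of the pivot are <= 3, and all elements to the right are > 3.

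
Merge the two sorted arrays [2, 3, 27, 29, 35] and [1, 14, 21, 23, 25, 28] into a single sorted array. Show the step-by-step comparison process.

Merging process:

Compare 2 vs 1: take 1 from right. Merged: [1]
Compare 2 vs 14: take 2 from left. Merged: [1, 2]
Compare 3 vs 14: take 3 from left. Merged: [1, 2, 3]
Compare 27 vs 14: take 14 from right. Merged: [1, 2, 3, 14]
Compare 27 vs 21: take 21 from right. Merged: [1, 2, 3, 14, 21]
Compare 27 vs 23: take 23 from right. Merged: [1, 2, 3, 14, 21, 23]
Compare 27 vs 25: take 25 from right. Merged: [1, 2, 3, 14, 21, 23, 25]
Compare 27 vs 28: take 27 from left. Merged: [1, 2, 3, 14, 21, 23, 25, 27]
Compare 29 vs 28: take 28 from right. Merged: [1, 2, 3, 14, 21, 23, 25, 27, 28]
Append remaining from left: [29, 35]. Merged: [1, 2, 3, 14, 21, 23, 25, 27, 28, 29, 35]

Final merged array: [1, 2, 3, 14, 21, 23, 25, 27, 28, 29, 35]
Total comparisons: 9

The merged array is [1, 2, 3, 14, 21, 23, 25, 27, 28, 29, 35], requiring 9 comparisons. The merge step runs in O(n) time where n is the total number of elements.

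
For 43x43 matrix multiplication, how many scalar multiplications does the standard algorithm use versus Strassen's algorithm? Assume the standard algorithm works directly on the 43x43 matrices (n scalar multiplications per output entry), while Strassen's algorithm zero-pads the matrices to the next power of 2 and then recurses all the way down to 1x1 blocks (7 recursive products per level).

Matrix multiplication for 43x43 matrices:

Strassen's algorithm requires power-of-2 dimensions. Pad 43x43 to 64x64 (next power of 2).

Standard algorithm: 43^3 = 79507 multiplications
Strassen's algorithm: 7^(log2(64)) = 7^6 = 117649 multiplications
Difference: 79507 - 117649 = -38142 (Strassen uses MORE here due to padding overhead — for small or just-over-power-of-2 n, padding can outweigh the per-level savings)

Standard: 79507 multiplications (43^3). Strassen: 117649 multiplications (7^6, after padding to 64x64). Strassen reduces 8 recursive multiplications to 7 at each level.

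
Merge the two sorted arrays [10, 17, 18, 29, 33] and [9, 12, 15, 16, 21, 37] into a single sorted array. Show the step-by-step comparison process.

Merging process:

Compare 10 vs 9: take 9 from right. Merged: [9]
Compare 10 vs 12: take 10 from left. Merged: [9, 10]
Compare 17 vs 12: take 12 from right. Merged: [9, 10, 12]
Compare 17 vs 15: take 15 from right. Merged: [9, 10, 12, 15]
Compare 17 vs 16: take 16 from right. Merged: [9, 10, 12, 15, 16]
Compare 17 vs 21: take 17 from left. Merged: [9, 10, 12, 15, 16, 17]
Compare 18 vs 21: take 18 from left. Merged: [9, 10, 12, 15, 16, 17, 18]
Compare 29 vs 21: take 21 from right. Merged: [9, 10, 12, 15, 16, 17, 18, 21]
Compare 29 vs 37: take 29 from left. Merged: [9, 10, 12, 15, 16, 17, 18, 21, 29]
Compare 33 vs 37: take 33 from left. Merged: [9, 10, 12, 15, 16, 17, 18, 21, 29, 33]
Append remaining from right: [37]. Merged: [9, 10, 12, 15, 16, 17, 18, 21, 29, 33, 37]

Final merged array: [9, 10, 12, 15, 16, 17, 18, 21, 29, 33, 37]
Total comparisons: 10

The merged array is [9, 10, 12, 15, 16, 17, 18, 21, 29, 33, 37], requiring 10 comparisons. The merge step runs in O(n) time where n is the total number of elements.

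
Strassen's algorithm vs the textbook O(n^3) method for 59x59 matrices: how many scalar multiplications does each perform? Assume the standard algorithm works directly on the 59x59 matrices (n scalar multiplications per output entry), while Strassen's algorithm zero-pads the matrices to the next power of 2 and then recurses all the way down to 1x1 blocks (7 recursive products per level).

Matrix multiplication for 59x59 matrices:

Strassen's algorithm requires power-of-2 dimensions. Pad 59x59 to 64x64 (next power of 2).

Standard algorithm: 59^3 = 205379 multiplications
Strassen's algorithm: 7^(log2(64)) = 7^6 = 117649 multiplications
Savings: 205379 - 117649 = 87730 multiplications

Standard: 205379 multiplications (59^3). Strassen: 117649 multiplications (7^6, after padding to 64x64). Strassen reduces 8 recursive multiplications to 7 at each level.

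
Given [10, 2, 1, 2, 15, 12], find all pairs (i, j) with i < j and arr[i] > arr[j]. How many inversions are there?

Finding inversions in [10, 2, 1, 2, 15, 12]:

(0, 1): arr[0]=10 > arr[1]=2
(0, 2): arr[0]=10 > arr[2]=1
(0, 3): arr[0]=10 > arr[3]=2
(1, 2): arr[1]=2 > arr[2]=1
(4, 5): arr[4]=15 > arr[5]=12

Total inversions: 5

The array has 5 inversion(s): (0,1), (0,2), (0,3), (1,2), (4,5). Each pair (i,j) satisfies i < j and arr[i] > arr[j].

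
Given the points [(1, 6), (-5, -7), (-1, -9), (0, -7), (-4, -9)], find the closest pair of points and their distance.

Computing all pairwise distances among 5 points:

d((1, 6), (-5, -7)) = 14.3178
d((1, 6), (-1, -9)) = 15.1327
d((1, 6), (0, -7)) = 13.0384
d((1, 6), (-4, -9)) = 15.8114
d((-5, -7), (-1, -9)) = 4.4721
d((-5, -7), (0, -7)) = 5.0
d((-5, -7), (-4, -9)) = 2.2361 <-- minimum
d((-1, -9), (0, -7)) = 2.2361 <-- minimum
d((-1, -9), (-4, -9)) = 3.0
d((0, -7), (-4, -9)) = 4.4721

Minimum distance: 2.2361 (tie among 2 pairs: (-5, -7) and (-4, -9); (-1, -9) and (0, -7))

The minimum Euclidean distance is 2.2361. There is a tie: 2 pairs achieve this minimum — (-5, -7) and (-4, -9); (-1, -9) and (0, -7). Any of these is a valid closest pair. For 5 points, brute-force pairwise comparison is shown above. For large n, the divide-and-conquer algorithm (sort by x, recurse on halves, check the dividing strip) achieves O(n log n).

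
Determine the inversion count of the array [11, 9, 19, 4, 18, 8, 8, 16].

Finding inversions in [11, 9, 19, 4, 18, 8, 8, 16]:

(0, 1): arr[0]=11 > arr[1]=9
(0, 3): arr[0]=11 > arr[3]=4
(0, 5): arr[0]=11 > arr[5]=8
(0, 6): arr[0]=11 > arr[6]=8
(1, 3): arr[1]=9 > arr[3]=4
(1, 5): arr[1]=9 > arr[5]=8
(1, 6): arr[1]=9 > arr[6]=8
(2, 3): arr[2]=19 > arr[3]=4
(2, 4): arr[2]=19 > arr[4]=18
(2, 5): arr[2]=19 > arr[5]=8
(2, 6): arr[2]=19 > arr[6]=8
(2, 7): arr[2]=19 > arr[7]=16
(4, 5): arr[4]=18 > arr[5]=8
(4, 6): arr[4]=18 > arr[6]=8
(4, 7): arr[4]=18 > arr[7]=16

Total inversions: 15

The array has 15 inversion(s): (0,1), (0,3), (0,5), (0,6), (1,3), (1,5), (1,6), (2,3), (2,4), (2,5), (2,6), (2,7), (4,5), (4,6), (4,7). Each pair (i,j) satisfies i < j and arr[i] > arr[j].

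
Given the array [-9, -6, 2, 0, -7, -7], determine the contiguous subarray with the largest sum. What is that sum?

Using Kadane's algorithm on [-9, -6, 2, 0, -7, -7]:

Scanning through the array:
Position 1 (value -6): max_ending_here = -6, max_so_far = -6
Position 2 (value 2): max_ending_here = 2, max_so_far = 2
Position 3 (value 0): max_ending_here = 2, max_so_far = 2
Position 4 (value -7): max_ending_here = -5, max_so_far = 2
Position 5 (value -7): max_ending_here = -7, max_so_far = 2

Maximum subarray: [2]
Maximum sum: 2

The maximum subarray is [2] with sum 2. This subarray runs from index 2 to index 2.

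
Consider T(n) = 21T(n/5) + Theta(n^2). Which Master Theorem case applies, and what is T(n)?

Master Theorem for T(n) = 21T(n/5) + O(n^2):

a = 21, b = 5, c = 2
log_b(a) = log_5(21) = 1.8917

Case 3: c = 2 > log_5(21) = 1.8917
T(n) = O(n^2) = O(n^2)

For T(n) = 21T(n/5) + O(n^2): log_5(21) = 1.8917. This is Case 3 of the Master Theorem (c > log_b(a), work dominated by root), giving O(n^2).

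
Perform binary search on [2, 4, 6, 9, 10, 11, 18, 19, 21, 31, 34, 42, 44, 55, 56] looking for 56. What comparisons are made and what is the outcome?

Binary search for 56 in [2, 4, 6, 9, 10, 11, 18, 19, 21, 31, 34, 42, 44, 55, 56]:

lo=0, hi=14, mid=7, arr[mid]=19 -> 19 < 56, search right half
lo=8, hi=14, mid=11, arr[mid]=42 -> 42 < 56, search right half
lo=12, hi=14, mid=13, arr[mid]=55 -> 55 < 56, search right half
lo=14, hi=14, mid=14, arr[mid]=56 -> Found target at index 14!

Binary search finds 56 at index 14 after 4 comparisons. The search repeatedly halves the search space by comparing with the middle element.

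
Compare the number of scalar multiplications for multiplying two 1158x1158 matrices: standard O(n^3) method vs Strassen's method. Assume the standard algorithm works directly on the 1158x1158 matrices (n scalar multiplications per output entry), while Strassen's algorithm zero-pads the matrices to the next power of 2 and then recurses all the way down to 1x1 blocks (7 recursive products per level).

Matrix multiplication for 1158x1158 matrices:

Strassen's algorithm requires power-of-2 dimensions. Pad 1158x1158 to 2048x2048 (next power of 2).

Standard algorithm: 1158^3 = 1552836312 multiplications
Strassen's algorithm: 7^(log2(2048)) = 7^11 = 1977326743 multiplications
Difference: 1552836312 - 1977326743 = -424490431 (Strassen uses MORE here due to padding overhead — for small or just-over-power-of-2 n, padding can outweigh the per-level savings)

Standard: 1552836312 multiplications (1158^3). Strassen: 1977326743 multiplications (7^11, after padding to 2048x2048). Strassen reduces 8 recursive multiplications to 7 at each level.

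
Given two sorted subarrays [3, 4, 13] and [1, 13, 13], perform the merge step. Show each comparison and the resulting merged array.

Merging process:

Compare 3 vs 1: take 1 from right. Merged: [1]
Compare 3 vs 13: take 3 from left. Merged: [1, 3]
Compare 4 vs 13: take 4 from left. Merged: [1, 3, 4]
Compare 13 vs 13: take 13 from left. Merged: [1, 3, 4, 13]
Append remaining from right: [13, 13]. Merged: [1, 3, 4, 13, 13, 13]

Final merged array: [1, 3, 4, 13, 13, 13]
Total comparisons: 4

The merged array is [1, 3, 4, 13, 13, 13], requiring 4 comparisons. The merge step runs in O(n) time where n is the total number of elements.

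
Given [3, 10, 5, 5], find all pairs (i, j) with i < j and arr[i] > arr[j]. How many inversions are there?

Finding inversions in [3, 10, 5, 5]:

(1, 2): arr[1]=10 > arr[2]=5
(1, 3): arr[1]=10 > arr[3]=5

Total inversions: 2

The array has 2 inversion(s): (1,2), (1,3). Each pair (i,j) satisfies i < j and arr[i] > arr[j].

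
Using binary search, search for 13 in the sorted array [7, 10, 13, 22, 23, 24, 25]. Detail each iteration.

Binary search for 13 in [7, 10, 13, 22, 23, 24, 25]:

lo=0, hi=6, mid=3, arr[mid]=22 -> 22 > 13, search left half
lo=0, hi=2, mid=1, arr[mid]=10 -> 10 < 13, search right half
lo=2, hi=2, mid=2, arr[mid]=13 -> Found target at index 2!

Binary search finds 13 at index 2 after 3 comparisons. The search repeatedly halves the search space by comparing with the middle element.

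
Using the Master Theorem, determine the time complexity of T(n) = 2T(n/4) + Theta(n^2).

Master Theorem for T(n) = 2T(n/4) + O(n^2):

a = 2, b = 4, c = 2
log_b(a) = log_4(2) = 0.5000

Case 3: c = 2 > log_4(2) = 0.5000
T(n) = O(n^2) = O(n^2)

For T(n) = 2T(n/4) + O(n^2): log_4(2) = 0.5000. This is Case 3 of the Master Theorem (c > log_b(a), work dominated by root), giving O(n^2).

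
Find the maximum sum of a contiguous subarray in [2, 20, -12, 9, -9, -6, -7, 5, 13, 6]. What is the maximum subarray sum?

Using Kadane's algorithm on [2, 20, -12, 9, -9, -6, -7, 5, 13, 6]:

Scanning through the array:
Position 1 (value 20): max_ending_here = 22, max_so_far = 22
Position 2 (value -12): max_ending_here = 10, max_so_far = 22
Position 3 (value 9): max_ending_here = 19, max_so_far = 22
Position 4 (value -9): max_ending_here = 10, max_so_far = 22
Position 5 (value -6): max_ending_here = 4, max_so_far = 22
Position 6 (value -7): max_ending_here = -3, max_so_far = 22
Position 7 (value 5): max_ending_here = 5, max_so_far = 22
Position 8 (value 13): max_ending_here = 18, max_so_far = 22
Position 9 (value 6): max_ending_here = 24, max_so_far = 24

Maximum subarray: [5, 13, 6]
Maximum sum: 24

The maximum subarray is [5, 13, 6] with sum 24. This subarray runs from index 7 to index 9.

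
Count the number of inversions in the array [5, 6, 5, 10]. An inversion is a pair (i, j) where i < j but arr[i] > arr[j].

Finding inversions in [5, 6, 5, 10]:

(1, 2): arr[1]=6 > arr[2]=5

Total inversions: 1

The array has 1 inversion(s): (1,2). Each pair (i,j) satisfies i < j and arr[i] > arr[j].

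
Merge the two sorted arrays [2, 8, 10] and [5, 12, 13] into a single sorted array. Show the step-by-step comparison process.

Merging process:

Compare 2 vs 5: take 2 from left. Merged: [2]
Compare 8 vs 5: take 5 from right. Merged: [2, 5]
Compare 8 vs 12: take 8 from left. Merged: [2, 5, 8]
Compare 10 vs 12: take 10 from left. Merged: [2, 5, 8, 10]
Append remaining from right: [12, 13]. Merged: [2, 5, 8, 10, 12, 13]

Final merged array: [2, 5, 8, 10, 12, 13]
Total comparisons: 4

The merged array is [2, 5, 8, 10, 12, 13], requiring 4 comparisons. The merge step runs in O(n) time where n is the total number of elements.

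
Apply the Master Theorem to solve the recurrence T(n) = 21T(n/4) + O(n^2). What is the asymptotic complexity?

Master Theorem for T(n) = 21T(n/4) + O(n^2):

a = 21, b = 4, c = 2
log_b(a) = log_4(21) = 2.1962

Case 1: c = 2 < log_4(21) = 2.1962
T(n) = O(n^(log_4 21))

For T(n) = 21T(n/4) + O(n^2): log_4(21) = 2.1962. This is Case 1 of the Master Theorem (c < log_b(a), work dominated by leaves), giving O(n^(log_4 21)).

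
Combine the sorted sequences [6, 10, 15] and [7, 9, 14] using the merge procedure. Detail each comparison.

Merging process:

Compare 6 vs 7: take 6 from left. Merged: [6]
Compare 10 vs 7: take 7 from right. Merged: [6, 7]
Compare 10 vs 9: take 9 from right. Merged: [6, 7, 9]
Compare 10 vs 14: take 10 from left. Merged: [6, 7, 9, 10]
Compare 15 vs 14: take 14 from right. Merged: [6, 7, 9, 10, 14]
Append remaining from left: [15]. Merged: [6, 7, 9, 10, 14, 15]

Final merged array: [6, 7, 9, 10, 14, 15]
Total comparisons: 5

The merged array is [6, 7, 9, 10, 14, 15], requiring 5 comparisons. The merge step runs in O(n) time where n is the total number of elements.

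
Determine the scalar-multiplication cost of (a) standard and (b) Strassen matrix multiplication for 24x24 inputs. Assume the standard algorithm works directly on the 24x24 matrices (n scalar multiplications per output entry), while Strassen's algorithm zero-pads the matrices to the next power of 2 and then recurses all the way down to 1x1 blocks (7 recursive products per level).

Matrix multiplication for 24x24 matrices:

Strassen's algorithm requires power-of-2 dimensions. Pad 24x24 to 32x32 (next power of 2).

Standard algorithm: 24^3 = 13824 multiplications
Strassen's algorithm: 7^(log2(32)) = 7^5 = 16807 multiplications
Difference: 13824 - 16807 = -2983 (Strassen uses MORE here due to padding overhead — for small or just-over-power-of-2 n, padding can outweigh the per-level savings)

Standard: 13824 multiplications (24^3). Strassen: 16807 multiplications (7^5, after padding to 32x32). Strassen reduces 8 recursive multiplications to 7 at each level.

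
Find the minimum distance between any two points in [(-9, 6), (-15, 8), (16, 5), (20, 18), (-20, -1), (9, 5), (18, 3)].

Computing all pairwise distances among 7 points:

d((-9, 6), (-15, 8)) = 6.3246
d((-9, 6), (16, 5)) = 25.02
d((-9, 6), (20, 18)) = 31.3847
d((-9, 6), (-20, -1)) = 13.0384
d((-9, 6), (9, 5)) = 18.0278
d((-9, 6), (18, 3)) = 27.1662
d((-15, 8), (16, 5)) = 31.1448
d((-15, 8), (20, 18)) = 36.4005
d((-15, 8), (-20, -1)) = 10.2956
d((-15, 8), (9, 5)) = 24.1868
d((-15, 8), (18, 3)) = 33.3766
d((16, 5), (20, 18)) = 13.6015
d((16, 5), (-20, -1)) = 36.4966
d((16, 5), (9, 5)) = 7.0
d((16, 5), (18, 3)) = 2.8284 <-- minimum
d((20, 18), (-20, -1)) = 44.2832
d((20, 18), (9, 5)) = 17.0294
d((20, 18), (18, 3)) = 15.1327
d((-20, -1), (9, 5)) = 29.6142
d((-20, -1), (18, 3)) = 38.2099
d((9, 5), (18, 3)) = 9.2195

Closest pair: (16, 5) and (18, 3) with distance 2.8284

The closest pair is (16, 5) and (18, 3) with Euclidean distance 2.8284. For 7 points, brute-force pairwise comparison is shown above. For large n, the divide-and-conquer algorithm (sort by x, recurse on halves, check the dividing strip) achieves O(n log n).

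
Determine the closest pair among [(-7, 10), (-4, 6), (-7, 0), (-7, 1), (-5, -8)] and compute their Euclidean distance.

Computing all pairwise distances among 5 points:

d((-7, 10), (-4, 6)) = 5.0
d((-7, 10), (-7, 0)) = 10.0
d((-7, 10), (-7, 1)) = 9.0
d((-7, 10), (-5, -8)) = 18.1108
d((-4, 6), (-7, 0)) = 6.7082
d((-4, 6), (-7, 1)) = 5.831
d((-4, 6), (-5, -8)) = 14.0357
d((-7, 0), (-7, 1)) = 1.0 <-- minimum
d((-7, 0), (-5, -8)) = 8.2462
d((-7, 1), (-5, -8)) = 9.2195

Closest pair: (-7, 0) and (-7, 1) with distance 1.0

The closest pair is (-7, 0) and (-7, 1) with Euclidean distance 1.0. For 5 points, brute-force pairwise comparison is shown above. For large n, the divide-and-conquer algorithm (sort by x, recurse on halves, check the dividing strip) achieves O(n log n).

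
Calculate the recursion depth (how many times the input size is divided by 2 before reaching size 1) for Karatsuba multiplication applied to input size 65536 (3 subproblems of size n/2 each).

For divide and conquer with division factor 2:

Problem sizes at each level:
Level 0: 65536
Level 1: 32768
Level 2: 16384
Level 3: 8192
Level 4: 4096
Level 5: 2048
Level 6: 1024
Level 7: 512
Level 8: 256
Level 9: 128
Level 10: 64
Level 11: 32
Level 12: 16
Level 13: 8
Level 14: 4
Level 15: 2
Level 16: 1

The root is level 0 and the size-1 base case is level 16 (the tree spans levels 0 through 16, i.e. 17 levels counting the root), so the depth is the number of divisions: log_2(65536) = 16

The recursion tree depth is log_2(65536) = 16. At each level, the problem size is divided by 2, so it takes 16 divisions to reduce to a base case of size 1. The algorithm makes 3 recursive calls at each level.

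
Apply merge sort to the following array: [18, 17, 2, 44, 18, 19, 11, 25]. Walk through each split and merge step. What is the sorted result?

Merge sort trace:

Split: [18, 17, 2, 44, 18, 19, 11, 25] -> [18, 17, 2, 44] and [18, 19, 11, 25]
  Split: [18, 17, 2, 44] -> [18, 17] and [2, 44]
    Split: [18, 17] -> [18] and [17]
    Merge: [18] + [17] -> [17, 18]
    Split: [2, 44] -> [2] and [44]
    Merge: [2] + [44] -> [2, 44]
  Merge: [17, 18] + [2, 44] -> [2, 17, 18, 44]
  Split: [18, 19, 11, 25] -> [18, 19] and [11, 25]
    Split: [18, 19] -> [18] and [19]
    Merge: [18] + [19] -> [18, 19]
    Split: [11, 25] -> [11] and [25]
    Merge: [11] + [25] -> [11, 25]
  Merge: [18, 19] + [11, 25] -> [11, 18, 19, 25]
Merge: [2, 17, 18, 44] + [11, 18, 19, 25] -> [2, 11, 17, 18, 18, 19, 25, 44]

Final sorted array: [2, 11, 17, 18, 18, 19, 25, 44]

The merge sort proceeds by recursively splitting the array and merging sorted halves.
After all merges, the sorted array is [2, 11, 17, 18, 18, 19, 25, 44].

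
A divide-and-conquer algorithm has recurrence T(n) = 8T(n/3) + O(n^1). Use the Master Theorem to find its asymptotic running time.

Master Theorem for T(n) = 8T(n/3) + O(n^1):

a = 8, b = 3, c = 1
log_b(a) = log_3(8) = 1.8928

Case 1: c = 1 < log_3(8) = 1.8928
T(n) = O(n^(log_3 8))

For T(n) = 8T(n/3) + O(n^1): log_3(8) = 1.8928. This is Case 1 of the Master Theorem (c < log_b(a), work dominated by leaves), giving O(n^(log_3 8)).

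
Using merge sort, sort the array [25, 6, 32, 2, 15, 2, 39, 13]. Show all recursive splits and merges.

Merge sort trace:

Split: [25, 6, 32, 2, 15, 2, 39, 13] -> [25, 6, 32, 2] and [15, 2, 39, 13]
  Split: [25, 6, 32, 2] -> [25, 6] and [32, 2]
    Split: [25, 6] -> [25] and [6]
    Merge: [25] + [6] -> [6, 25]
    Split: [32, 2] -> [32] and [2]
    Merge: [32] + [2] -> [2, 32]
  Merge: [6, 25] + [2, 32] -> [2, 6, 25, 32]
  Split: [15, 2, 39, 13] -> [15, 2] and [39, 13]
    Split: [15, 2] -> [15] and [2]
    Merge: [15] + [2] -> [2, 15]
    Split: [39, 13] -> [39] and [13]
    Merge: [39] + [13] -> [13, 39]
  Merge: [2, 15] + [13, 39] -> [2, 13, 15, 39]
Merge: [2, 6, 25, 32] + [2, 13, 15, 39] -> [2, 2, 6, 13, 15, 25, 32, 39]

Final sorted array: [2, 2, 6, 13, 15, 25, 32, 39]

The merge sort proceeds by recursively splitting the array and merging sorted halves.
After all merges, the sorted array is [2, 2, 6, 13, 15, 25, 32, 39].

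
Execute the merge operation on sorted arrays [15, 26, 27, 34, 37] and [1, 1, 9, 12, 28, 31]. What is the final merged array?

Merging process:

Compare 15 vs 1: take 1 from right. Merged: [1]
Compare 15 vs 1: take 1 from right. Merged: [1, 1]
Compare 15 vs 9: take 9 from right. Merged: [1, 1, 9]
Compare 15 vs 12: take 12 from right. Merged: [1, 1, 9, 12]
Compare 15 vs 28: take 15 from left. Merged: [1, 1, 9, 12, 15]
Compare 26 vs 28: take 26 from left. Merged: [1, 1, 9, 12, 15, 26]
Compare 27 vs 28: take 27 from left. Merged: [1, 1, 9, 12, 15, 26, 27]
Compare 34 vs 28: take 28 from right. Merged: [1, 1, 9, 12, 15, 26, 27, 28]
Compare 34 vs 31: take 31 from right. Merged: [1, 1, 9, 12, 15, 26, 27, 28, 31]
Append remaining from left: [34, 37]. Merged: [1, 1, 9, 12, 15, 26, 27, 28, 31, 34, 37]

Final merged array: [1, 1, 9, 12, 15, 26, 27, 28, 31, 34, 37]
Total comparisons: 9

The merged array is [1, 1, 9, 12, 15, 26, 27, 28, 31, 34, 37], requiring 9 comparisons. The merge step runs in O(n) time where n is the total number of elements.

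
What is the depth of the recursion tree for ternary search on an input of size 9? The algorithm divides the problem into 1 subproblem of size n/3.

For divide and conquer with division factor 3:

Problem sizes at each level:
Level 0: 9
Level 1: 3
Level 2: 1

The root is level 0 and the size-1 base case is level 2 (the tree spans levels 0 through 2, i.e. 3 levels counting the root), so the depth is the number of divisions: log_3(9) = 2

The recursion tree depth is log_3(9) = 2. At each level, the problem size is divided by 3, so it takes 2 divisions to reduce to a base case of size 1. The algorithm makes 1 recursive call at each level.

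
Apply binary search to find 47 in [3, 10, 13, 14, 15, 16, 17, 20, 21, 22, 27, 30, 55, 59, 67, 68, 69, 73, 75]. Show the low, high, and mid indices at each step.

Binary search for 47 in [3, 10, 13, 14, 15, 16, 17, 20, 21, 22, 27, 30, 55, 59, 67, 68, 69, 73, 75]:

lo=0, hi=18, mid=9, arr[mid]=22 -> 22 < 47, search right half
lo=10, hi=18, mid=14, arr[mid]=67 -> 67 > 47, search left half
lo=10, hi=13, mid=11, arr[mid]=30 -> 30 < 47, search right half
lo=12, hi=13, mid=12, arr[mid]=55 -> 55 > 47, search left half
lo=12 > hi=11, target 47 not found

Binary search determines that 47 is not in the array after 4 comparisons. The search space was exhausted without finding the target.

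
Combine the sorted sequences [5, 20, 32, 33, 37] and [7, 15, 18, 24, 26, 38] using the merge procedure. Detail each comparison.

Merging process:

Compare 5 vs 7: take 5 from left. Merged: [5]
Compare 20 vs 7: take 7 from right. Merged: [5, 7]
Compare 20 vs 15: take 15 from right. Merged: [5, 7, 15]
Compare 20 vs 18: take 18 from right. Merged: [5, 7, 15, 18]
Compare 20 vs 24: take 20 from left. Merged: [5, 7, 15, 18, 20]
Compare 32 vs 24: take 24 from right. Merged: [5, 7, 15, 18, 20, 24]
Compare 32 vs 26: take 26 from right. Merged: [5, 7, 15, 18, 20, 24, 26]
Compare 32 vs 38: take 32 from left. Merged: [5, 7, 15, 18, 20, 24, 26, 32]
Compare 33 vs 38: take 33 from left. Merged: [5, 7, 15, 18, 20, 24, 26, 32, 33]
Compare 37 vs 38: take 37 from left. Merged: [5, 7, 15, 18, 20, 24, 26, 32, 33, 37]
Append remaining from right: [38]. Merged: [5, 7, 15, 18, 20, 24, 26, 32, 33, 37, 38]

Final merged array: [5, 7, 15, 18, 20, 24, 26, 32, 33, 37, 38]
Total comparisons: 10

The merged array is [5, 7, 15, 18, 20, 24, 26, 32, 33, 37, 38], requiring 10 comparisons. The merge step runs in O(n) time where n is the total number of elements.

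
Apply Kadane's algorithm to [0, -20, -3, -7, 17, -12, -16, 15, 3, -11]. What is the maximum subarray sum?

Using Kadane's algorithm on [0, -20, -3, -7, 17, -12, -16, 15, 3, -11]:

Scanning through the array:
Position 1 (value -20): max_ending_here = -20, max_so_far = 0
Position 2 (value -3): max_ending_here = -3, max_so_far = 0
Position 3 (value -7): max_ending_here = -7, max_so_far = 0
Position 4 (value 17): max_ending_here = 17, max_so_far = 17
Position 5 (value -12): max_ending_here = 5, max_so_far = 17
Position 6 (value -16): max_ending_here = -11, max_so_far = 17
Position 7 (value 15): max_ending_here = 15, max_so_far = 17
Position 8 (value 3): max_ending_here = 18, max_so_far = 18
Position 9 (value -11): max_ending_here = 7, max_so_far = 18

Maximum subarray: [15, 3]
Maximum sum: 18

The maximum subarray is [15, 3] with sum 18. This subarray runs from index 7 to index 8.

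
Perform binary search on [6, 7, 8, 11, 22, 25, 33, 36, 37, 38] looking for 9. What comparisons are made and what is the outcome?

Binary search for 9 in [6, 7, 8, 11, 22, 25, 33, 36, 37, 38]:

lo=0, hi=9, mid=4, arr[mid]=22 -> 22 > 9, search left half
lo=0, hi=3, mid=1, arr[mid]=7 -> 7 < 9, search right half
lo=2, hi=3, mid=2, arr[mid]=8 -> 8 < 9, search right half
lo=3, hi=3, mid=3, arr[mid]=11 -> 11 > 9, search left half
lo=3 > hi=2, target 9 not found

Binary search determines that 9 is not in the array after 4 comparisons. The search space was exhausted without finding the target.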